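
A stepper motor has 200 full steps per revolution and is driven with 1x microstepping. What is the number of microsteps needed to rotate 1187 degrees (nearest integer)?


step_size = 360/(200*1) = 360/200 = 1.800000 deg
n = 1187/(360/200) = 1187*200/360 = 659.4444 -> 659

659 steps


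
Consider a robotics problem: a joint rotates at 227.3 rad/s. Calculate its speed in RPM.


RPM = 227.3 * 60/(2*pi) = 2170.5551

2170.5551 RPM


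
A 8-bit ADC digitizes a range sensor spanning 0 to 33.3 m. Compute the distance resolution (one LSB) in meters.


res = range / 2^n = 33.3/2^8 = 33.3/256 = 0.1301

0.1301 m


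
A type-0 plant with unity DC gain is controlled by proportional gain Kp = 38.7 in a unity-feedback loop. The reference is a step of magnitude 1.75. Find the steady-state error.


e_ss = R/(1 + Kp) = 1.75/(1 + 38.7) = 1.75/39.7000 = 0.0441

0.0441


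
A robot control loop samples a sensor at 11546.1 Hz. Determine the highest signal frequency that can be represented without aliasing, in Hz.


f_max = f_s/2 = 11546.1/2 = 5773.0500

5773.0500 Hz


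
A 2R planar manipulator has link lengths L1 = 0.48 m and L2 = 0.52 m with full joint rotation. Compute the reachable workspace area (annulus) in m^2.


r_max = L1 + L2 = 1.0000, r_min = |L1 - L2| = 0.0400
A = pi*(r_max^2 - r_min^2) = pi*(1.0000 - 0.0016) = 3.1366

3.1366 m^2


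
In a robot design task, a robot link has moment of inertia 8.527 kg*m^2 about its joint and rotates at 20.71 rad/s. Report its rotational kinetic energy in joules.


KE = (1/2)*I*omega^2 = 0.5*8.527*20.71^2 = 1828.6326

1828.6326 J


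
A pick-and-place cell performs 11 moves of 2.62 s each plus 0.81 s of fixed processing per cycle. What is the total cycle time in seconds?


T = 11*2.62 + 0.81 = 29.6300

29.6300 s


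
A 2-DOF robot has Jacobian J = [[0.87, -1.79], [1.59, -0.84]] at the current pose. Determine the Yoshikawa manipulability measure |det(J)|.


det(J) = 0.87*-0.84 - (-1.79)*(1.59) = 2.1153
|det(J)| = 2.1153

2.1153


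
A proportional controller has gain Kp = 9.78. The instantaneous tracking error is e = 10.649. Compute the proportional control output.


u_P = Kp * e = 9.78 * 10.649 = 104.1472

104.1472


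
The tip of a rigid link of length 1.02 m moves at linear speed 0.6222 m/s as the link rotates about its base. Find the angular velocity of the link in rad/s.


omega = v / L = 0.6222 / 1.02 = 0.6100

0.6100 rad/s


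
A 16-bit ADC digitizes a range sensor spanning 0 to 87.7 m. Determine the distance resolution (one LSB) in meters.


res = range / 2^n = 87.7/2^16 = 87.7/65536 = 0.0013

0.0013 m


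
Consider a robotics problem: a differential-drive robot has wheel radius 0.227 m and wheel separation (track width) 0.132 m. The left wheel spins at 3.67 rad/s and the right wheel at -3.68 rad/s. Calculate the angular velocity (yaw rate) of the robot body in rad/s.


omega = r*(wR - wL)/L = 0.227*(-3.68 - (3.67))/0.132 = -12.6398

-12.6398 rad/s


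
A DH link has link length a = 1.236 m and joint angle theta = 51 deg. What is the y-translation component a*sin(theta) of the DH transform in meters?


a*sin(theta) = 1.236*sin(51 deg) = 0.9606

0.9606 m


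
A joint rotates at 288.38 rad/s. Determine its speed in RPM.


RPM = 288.38 * 60/(2*pi) = 2753.8261

2753.8261 RPM


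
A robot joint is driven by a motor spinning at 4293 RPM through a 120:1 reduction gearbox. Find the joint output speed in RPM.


omega_joint = omega_motor / N = 4293 / 120 = 35.7750

35.7750 RPM


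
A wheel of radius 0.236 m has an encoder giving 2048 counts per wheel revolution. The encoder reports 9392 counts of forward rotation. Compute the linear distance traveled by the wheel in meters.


revs = 9392/2048 = 4.585938
d = revs * 2*pi*r = 4.585938 * 2*pi*0.236 = 6.8002

6.8002 m


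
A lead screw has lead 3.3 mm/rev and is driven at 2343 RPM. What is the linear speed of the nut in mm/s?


v = lead * (RPM/60) = 3.3*2343/60 = 128.8650

128.8650 mm/s


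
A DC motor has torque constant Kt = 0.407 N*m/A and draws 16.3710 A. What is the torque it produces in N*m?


tau = Kt * I = 0.407*16.3710 = 6.6630

6.6630 N*m


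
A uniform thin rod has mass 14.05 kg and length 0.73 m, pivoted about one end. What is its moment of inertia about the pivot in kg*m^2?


I = (1/3)*m*L^2 = (1/3)*14.05*0.73^2 = 2.4957

2.4957 kg*m^2


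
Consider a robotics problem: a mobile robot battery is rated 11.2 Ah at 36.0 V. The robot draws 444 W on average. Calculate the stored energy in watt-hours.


E = capacity * V = 11.2*36.0 = 403.2000

403.2000 Wh


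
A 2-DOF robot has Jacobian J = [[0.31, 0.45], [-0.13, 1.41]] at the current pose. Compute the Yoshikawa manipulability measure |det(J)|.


det(J) = 0.31*1.41 - (0.45)*(-0.13) = 0.4956
|det(J)| = 0.4956

0.4956


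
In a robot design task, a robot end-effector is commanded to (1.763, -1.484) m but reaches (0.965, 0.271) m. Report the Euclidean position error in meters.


dx = 0.965 - (1.763) = -0.7980, dy = 0.271 - (-1.484) = 1.7550
err = sqrt(0.636804 + 3.080025) = 1.9279

1.9279 m


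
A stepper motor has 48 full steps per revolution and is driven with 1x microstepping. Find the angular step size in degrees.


step = 360/(48*1) = 360/48 = 7.5000

7.5000 degrees


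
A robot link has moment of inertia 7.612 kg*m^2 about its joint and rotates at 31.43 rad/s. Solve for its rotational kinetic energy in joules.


KE = (1/2)*I*omega^2 = 0.5*7.612*31.43^2 = 3759.7377

3759.7377 J


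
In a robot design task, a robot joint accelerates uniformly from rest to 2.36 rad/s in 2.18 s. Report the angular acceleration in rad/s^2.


alpha = delta_omega / t = 2.36 / 2.18 = 1.0826

1.0826 rad/s^2


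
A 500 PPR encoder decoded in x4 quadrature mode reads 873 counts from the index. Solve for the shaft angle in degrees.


angle = counts * 360 / (PPR*4) = 873 * 360 / 2000 = 157.1400

157.1400 degrees


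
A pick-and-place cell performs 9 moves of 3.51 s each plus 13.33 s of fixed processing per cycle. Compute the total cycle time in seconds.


T = 9*3.51 + 13.33 = 44.9200

44.9200 s


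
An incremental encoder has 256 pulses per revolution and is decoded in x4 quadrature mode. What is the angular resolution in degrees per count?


resolution = 360 / (PPR * 4) = 360 / 1024 = 0.3516

0.3516 degrees


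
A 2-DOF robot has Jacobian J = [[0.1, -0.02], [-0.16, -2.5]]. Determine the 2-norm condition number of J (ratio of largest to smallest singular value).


JJ^T eigenvalues: trace(JJ^T) = 6.2860, det(JJ^T) = det(J)^2 = 0.06411024
s_max^2 = (6.2860 + sqrt(39.25735504))/2 = 6.27578451
s_min^2 = (6.2860 - sqrt(39.25735504))/2 = 0.01021549
kappa = s_max/s_min = sqrt(6.27578451/0.01021549) = 24.7859

24.7859


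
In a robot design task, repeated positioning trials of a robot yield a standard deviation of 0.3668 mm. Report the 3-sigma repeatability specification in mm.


repeatability = 3*sigma = 3*0.3668 = 1.1004

1.1004 mm


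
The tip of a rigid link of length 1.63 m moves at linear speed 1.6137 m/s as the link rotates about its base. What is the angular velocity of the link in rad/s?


omega = v / L = 1.6137 / 1.63 = 0.9900

0.9900 rad/s


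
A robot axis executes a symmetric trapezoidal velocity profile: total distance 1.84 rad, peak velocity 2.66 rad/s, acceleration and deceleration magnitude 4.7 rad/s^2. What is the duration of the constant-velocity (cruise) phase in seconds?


t_acc = v/a = 0.565957 s, d_acc = v^2/(2a) = 0.752723 rad each
d_cruise = 1.84 - 2*0.752723 = 0.334554 rad
t_cruise = d_cruise/v = 0.334554/2.66 = 0.1258

0.1258 s


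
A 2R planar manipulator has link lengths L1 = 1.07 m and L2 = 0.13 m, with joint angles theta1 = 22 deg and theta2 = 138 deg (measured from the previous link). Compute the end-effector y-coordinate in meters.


y = L1*sin(th1) + L2*sin(th1+th2) = 1.07*sin(22 deg) + 0.13*sin(160 deg) = 0.4453

0.4453 m


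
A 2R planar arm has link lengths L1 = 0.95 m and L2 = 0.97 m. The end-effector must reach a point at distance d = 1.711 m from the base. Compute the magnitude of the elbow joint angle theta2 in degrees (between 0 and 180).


cos(th2) = (d^2 - L1^2 - L2^2)/(2*L1*L2) = (1.711^2 - 0.95^2 - 0.97^2)/(2*0.95*0.97) = 0.58823711
th2 = acos(0.58823711) = 53.9680 deg

53.9680 degrees


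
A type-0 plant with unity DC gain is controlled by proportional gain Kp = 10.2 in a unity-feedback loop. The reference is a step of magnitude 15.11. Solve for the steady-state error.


e_ss = R/(1 + Kp) = 15.11/(1 + 10.2) = 15.11/11.2000 = 1.3491

1.3491


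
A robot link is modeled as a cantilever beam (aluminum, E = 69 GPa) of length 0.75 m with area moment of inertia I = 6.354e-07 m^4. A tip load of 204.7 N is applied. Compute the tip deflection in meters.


delta = F*L^3/(3*E*I) = 204.7*0.75^3/(3*6.900e+10*6.354e-07)
      = 86.3578125/131527.8 = 6.5657e-04

6.5657e-04 m


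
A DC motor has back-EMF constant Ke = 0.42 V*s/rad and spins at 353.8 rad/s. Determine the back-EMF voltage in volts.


V_emf = Ke * omega = 0.42*353.8 = 148.5960

148.5960 V


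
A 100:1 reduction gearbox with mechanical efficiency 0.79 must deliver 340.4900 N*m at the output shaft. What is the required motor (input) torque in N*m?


tau_in = tau_out / (N * eta) = 340.4900 / (100 * 0.79) = 4.3100

4.3100 N*m


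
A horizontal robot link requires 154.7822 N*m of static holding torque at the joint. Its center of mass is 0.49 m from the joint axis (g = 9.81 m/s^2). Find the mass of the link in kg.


m = tau / (g*L) = 154.7822 / (9.81 * 0.49) = 32.2000

32.2000 kg


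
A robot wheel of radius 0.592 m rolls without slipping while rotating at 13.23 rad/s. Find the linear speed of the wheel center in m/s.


v = omega * r = 13.23 * 0.592 = 7.8322

7.8322 m/s


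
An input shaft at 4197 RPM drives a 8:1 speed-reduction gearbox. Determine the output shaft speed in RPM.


omega_out = omega_in / N = 4197 / 8 = 524.6250

524.6250 RPM


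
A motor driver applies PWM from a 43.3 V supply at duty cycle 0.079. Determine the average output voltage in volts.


V_avg = V_supply * D = 43.3*0.079 = 3.4207

3.4207 V


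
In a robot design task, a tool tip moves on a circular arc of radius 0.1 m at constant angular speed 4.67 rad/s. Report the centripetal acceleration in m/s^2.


a_c = omega^2 * r = 4.67^2 * 0.1 = 2.1809

2.1809 m/s^2


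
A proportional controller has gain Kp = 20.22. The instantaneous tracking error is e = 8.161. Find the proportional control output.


u_P = Kp * e = 20.22 * 8.161 = 165.0154

165.0154


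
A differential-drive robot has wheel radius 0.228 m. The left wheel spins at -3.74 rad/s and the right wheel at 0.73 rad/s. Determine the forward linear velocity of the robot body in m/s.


v = r*(wR + wL)/2 = 0.228*(0.73 + -3.74)/2 = -0.3431

-0.3431 m/s


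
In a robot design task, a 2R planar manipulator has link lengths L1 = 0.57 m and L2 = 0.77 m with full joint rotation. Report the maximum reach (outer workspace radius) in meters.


r_max = L1 + L2 = 0.57 + 0.77 = 1.3400

1.3400 m


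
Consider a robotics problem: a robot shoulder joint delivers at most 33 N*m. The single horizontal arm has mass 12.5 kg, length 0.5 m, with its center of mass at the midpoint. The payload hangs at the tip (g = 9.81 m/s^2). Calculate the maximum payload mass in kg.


tau_arm = m_arm*g*(L/2) = 12.5*9.81*0.5/2 = 30.6562 N*m
tau_payload = tau_max - tau_arm = 33 - 30.6562 = 2.3438
m_payload = tau_payload / (g*L) = 2.3438 / (9.81*0.5) = 0.4778

0.4778 kg


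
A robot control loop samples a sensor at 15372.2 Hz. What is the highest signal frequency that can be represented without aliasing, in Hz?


f_max = f_s/2 = 15372.2/2 = 7686.1000

7686.1000 Hz


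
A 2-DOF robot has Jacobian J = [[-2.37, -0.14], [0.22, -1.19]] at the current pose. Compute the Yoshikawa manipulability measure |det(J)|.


det(J) = -2.37*-1.19 - (-0.14)*(0.22) = 2.8511
|det(J)| = 2.8511

2.8511


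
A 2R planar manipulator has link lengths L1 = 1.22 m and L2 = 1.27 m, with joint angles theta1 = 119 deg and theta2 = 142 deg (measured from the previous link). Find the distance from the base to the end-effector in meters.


x = L1*cos(th1) + L2*cos(th1+th2) = -0.790140
y = L1*sin(th1) + L2*sin(th1+th2) = -0.187328
d = sqrt(x^2 + y^2) = sqrt(0.624321 + 0.035092) = 0.8120

0.8120 m


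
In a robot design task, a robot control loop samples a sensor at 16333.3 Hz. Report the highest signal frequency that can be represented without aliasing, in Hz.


f_max = f_s/2 = 16333.3/2 = 8166.6500

8166.6500 Hz


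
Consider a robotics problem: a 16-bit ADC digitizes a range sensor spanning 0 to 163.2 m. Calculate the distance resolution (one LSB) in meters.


res = range / 2^n = 163.2/2^16 = 163.2/65536 = 0.0025

0.0025 m


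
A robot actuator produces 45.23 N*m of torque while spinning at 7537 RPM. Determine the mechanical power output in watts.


omega = 7537 * 2*pi/60 = 789.272794 rad/s
P = tau * omega = 45.23 * 789.272794 = 35698.8085

35698.8085 W


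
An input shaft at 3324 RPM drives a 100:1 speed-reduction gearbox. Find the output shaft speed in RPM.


omega_out = omega_in / N = 3324 / 100 = 33.2400

33.2400 RPM


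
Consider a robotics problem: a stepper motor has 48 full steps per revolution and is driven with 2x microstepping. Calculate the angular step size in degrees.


step = 360/(48*2) = 360/96 = 3.7500

3.7500 degrees


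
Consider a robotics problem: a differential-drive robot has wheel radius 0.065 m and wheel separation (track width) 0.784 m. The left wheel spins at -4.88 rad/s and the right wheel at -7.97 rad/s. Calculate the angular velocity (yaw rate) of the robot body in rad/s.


omega = r*(wR - wL)/L = 0.065*(-7.97 - (-4.88))/0.784 = -0.2562

-0.2562 rad/s


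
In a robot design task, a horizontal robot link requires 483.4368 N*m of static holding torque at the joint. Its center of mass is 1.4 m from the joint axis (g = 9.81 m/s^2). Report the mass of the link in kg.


m = tau / (g*L) = 483.4368 / (9.81 * 1.4) = 35.2000

35.2000 kg


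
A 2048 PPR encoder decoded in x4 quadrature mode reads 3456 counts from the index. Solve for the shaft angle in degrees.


angle = counts * 360 / (PPR*4) = 3456 * 360 / 8192 = 151.8750

151.8750 degrees


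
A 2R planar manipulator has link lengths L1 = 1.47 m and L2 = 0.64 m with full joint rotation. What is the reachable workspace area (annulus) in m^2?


r_max = L1 + L2 = 2.1100, r_min = |L1 - L2| = 0.8300
A = pi*(r_max^2 - r_min^2) = pi*(4.4521 - 0.6889) = 11.8224

11.8224 m^2


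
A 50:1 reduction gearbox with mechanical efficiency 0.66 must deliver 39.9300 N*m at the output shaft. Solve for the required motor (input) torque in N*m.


tau_in = tau_out / (N * eta) = 39.9300 / (50 * 0.66) = 1.2100

1.2100 N*m


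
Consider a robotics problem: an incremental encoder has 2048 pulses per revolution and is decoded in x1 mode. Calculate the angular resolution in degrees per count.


resolution = 360 / (PPR * 1) = 360 / 2048 = 0.1758

0.1758 degrees


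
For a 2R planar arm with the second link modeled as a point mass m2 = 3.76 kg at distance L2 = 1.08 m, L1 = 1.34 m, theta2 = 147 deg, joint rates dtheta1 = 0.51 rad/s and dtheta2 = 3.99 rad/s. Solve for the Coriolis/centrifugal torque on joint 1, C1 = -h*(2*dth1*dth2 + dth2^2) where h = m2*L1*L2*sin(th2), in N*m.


h = m2*L1*L2*sin(th2) = 3.76*1.34*1.08*sin(147 deg) = 2.963638
C1 = -h*(2*0.51*3.99 + 3.99^2) = -2.963638*19.9899 = -59.2428

-59.2428 N*m


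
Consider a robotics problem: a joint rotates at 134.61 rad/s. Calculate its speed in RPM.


RPM = 134.61 * 60/(2*pi) = 1285.4308

1285.4308 RPM


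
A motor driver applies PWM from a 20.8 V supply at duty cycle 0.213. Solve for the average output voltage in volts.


V_avg = V_supply * D = 20.8*0.213 = 4.4304

4.4304 V


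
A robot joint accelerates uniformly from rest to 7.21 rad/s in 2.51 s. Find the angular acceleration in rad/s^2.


alpha = delta_omega / t = 7.21 / 2.51 = 2.8725

2.8725 rad/s^2


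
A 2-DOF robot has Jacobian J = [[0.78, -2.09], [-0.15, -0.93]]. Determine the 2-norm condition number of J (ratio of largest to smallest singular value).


JJ^T eigenvalues: trace(JJ^T) = 5.8639, det(JJ^T) = det(J)^2 = 1.07931321
s_max^2 = (5.8639 + sqrt(30.06807037))/2 = 5.67366800
s_min^2 = (5.8639 - sqrt(30.06807037))/2 = 0.19023200
kappa = s_max/s_min = sqrt(5.67366800/0.19023200) = 5.4612

5.4612


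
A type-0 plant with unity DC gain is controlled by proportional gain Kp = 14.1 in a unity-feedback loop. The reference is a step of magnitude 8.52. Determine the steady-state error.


e_ss = R/(1 + Kp) = 8.52/(1 + 14.1) = 8.52/15.1000 = 0.5642

0.5642


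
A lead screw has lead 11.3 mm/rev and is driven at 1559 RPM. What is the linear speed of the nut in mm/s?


v = lead * (RPM/60) = 11.3*1559/60 = 293.6117

293.6117 mm/s


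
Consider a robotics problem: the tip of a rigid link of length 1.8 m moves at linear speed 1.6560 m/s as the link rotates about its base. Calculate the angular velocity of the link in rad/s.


omega = v / L = 1.6560 / 1.8 = 0.9200

0.9200 rad/s


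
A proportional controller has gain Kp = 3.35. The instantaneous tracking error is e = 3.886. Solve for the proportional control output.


u_P = Kp * e = 3.35 * 3.886 = 13.0181

13.0181


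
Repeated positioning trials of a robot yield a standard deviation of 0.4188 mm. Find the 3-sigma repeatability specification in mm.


repeatability = 3*sigma = 3*0.4188 = 1.2564

1.2564 mm


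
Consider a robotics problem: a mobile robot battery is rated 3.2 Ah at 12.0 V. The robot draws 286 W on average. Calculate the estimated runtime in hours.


E = 3.2*12.0 = 38.4000 Wh
t = E/P = 38.4000/286 = 0.1343

0.1343 hours


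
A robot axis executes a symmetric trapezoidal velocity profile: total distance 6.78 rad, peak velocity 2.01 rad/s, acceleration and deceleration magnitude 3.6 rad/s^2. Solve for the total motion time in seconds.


t_acc = v/a = 2.01/3.6 = 0.558333 s
d_acc = v^2/(2a) = 0.561125 rad (each ramp)
d_cruise = 6.78 - 2*0.561125 = 5.657750 rad
t_cruise = 5.657750/2.01 = 2.814801 s
t_total = 2*0.558333 + 2.814801 = 3.9315

3.9315 s


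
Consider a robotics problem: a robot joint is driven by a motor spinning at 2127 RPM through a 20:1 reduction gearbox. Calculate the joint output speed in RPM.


omega_joint = omega_motor / N = 2127 / 20 = 106.3500

106.3500 RPM


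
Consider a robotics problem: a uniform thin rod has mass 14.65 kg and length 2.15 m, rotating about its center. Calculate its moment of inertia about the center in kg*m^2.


I = (1/12)*m*L^2 = (1/12)*14.65*2.15^2 = 5.6433

5.6433 kg*m^2


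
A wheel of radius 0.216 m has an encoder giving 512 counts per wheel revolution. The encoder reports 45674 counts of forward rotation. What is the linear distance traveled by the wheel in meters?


revs = 45674/512 = 89.207031
d = revs * 2*pi*r = 89.207031 * 2*pi*0.216 = 121.0689

121.0689 m


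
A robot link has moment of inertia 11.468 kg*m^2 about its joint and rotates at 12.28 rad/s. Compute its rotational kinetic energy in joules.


KE = (1/2)*I*omega^2 = 0.5*11.468*12.28^2 = 864.6780

864.6780 J


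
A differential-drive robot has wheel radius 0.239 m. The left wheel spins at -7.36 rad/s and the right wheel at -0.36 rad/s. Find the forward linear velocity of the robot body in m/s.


v = r*(wR + wL)/2 = 0.239*(-0.36 + -7.36)/2 = -0.9225

-0.9225 m/s


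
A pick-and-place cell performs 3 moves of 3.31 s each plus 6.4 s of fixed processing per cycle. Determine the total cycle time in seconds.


T = 3*3.31 + 6.4 = 16.3300

16.3300 s


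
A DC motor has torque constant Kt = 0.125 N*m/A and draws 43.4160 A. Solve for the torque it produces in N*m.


tau = Kt * I = 0.125*43.4160 = 5.4270

5.4270 N*m


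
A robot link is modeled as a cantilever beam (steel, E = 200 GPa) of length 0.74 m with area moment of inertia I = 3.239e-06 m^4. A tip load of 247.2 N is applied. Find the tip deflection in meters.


delta = F*L^3/(3*E*I) = 247.2*0.74^3/(3*2.000e+11*3.239e-06)
      = 100.1713728/1943400 = 5.1544e-05

5.1544e-05 m


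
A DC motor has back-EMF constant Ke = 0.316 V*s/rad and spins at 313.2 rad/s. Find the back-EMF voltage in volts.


V_emf = Ke * omega = 0.316*313.2 = 98.9712

98.9712 V


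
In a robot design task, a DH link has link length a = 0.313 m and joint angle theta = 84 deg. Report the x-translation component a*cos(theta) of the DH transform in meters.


a*cos(theta) = 0.313*cos(84 deg) = 0.0327

0.0327 m


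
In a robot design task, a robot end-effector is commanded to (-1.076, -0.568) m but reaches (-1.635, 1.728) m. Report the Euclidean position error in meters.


dx = -1.635 - (-1.076) = -0.5590, dy = 1.728 - (-0.568) = 2.2960
err = sqrt(0.312481 + 5.271616) = 2.3631

2.3631 m


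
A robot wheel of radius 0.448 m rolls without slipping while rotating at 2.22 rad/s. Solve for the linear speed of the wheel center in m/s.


v = omega * r = 2.22 * 0.448 = 0.9946

0.9946 m/s


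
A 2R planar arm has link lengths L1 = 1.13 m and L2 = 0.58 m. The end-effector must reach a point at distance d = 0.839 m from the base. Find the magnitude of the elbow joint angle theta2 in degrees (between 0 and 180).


cos(th2) = (d^2 - L1^2 - L2^2)/(2*L1*L2) = (0.839^2 - 1.13^2 - 0.58^2)/(2*1.13*0.58) = -0.69375877
th2 = acos(-0.69375877) = 133.9284 deg

133.9284 degrees


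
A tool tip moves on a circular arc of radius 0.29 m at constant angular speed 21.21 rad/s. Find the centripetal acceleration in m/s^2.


a_c = omega^2 * r = 21.21^2 * 0.29 = 130.4606

130.4606 m/s^2


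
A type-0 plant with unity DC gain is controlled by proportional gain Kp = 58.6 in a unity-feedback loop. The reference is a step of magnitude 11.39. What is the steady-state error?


e_ss = R/(1 + Kp) = 11.39/(1 + 58.6) = 11.39/59.6000 = 0.1911

0.1911


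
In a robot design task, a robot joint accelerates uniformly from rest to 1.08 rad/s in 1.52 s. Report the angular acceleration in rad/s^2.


alpha = delta_omega / t = 1.08 / 1.52 = 0.7105

0.7105 rad/s^2


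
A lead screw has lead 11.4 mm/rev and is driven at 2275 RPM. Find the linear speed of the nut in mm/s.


v = lead * (RPM/60) = 11.4*2275/60 = 432.2500

432.2500 mm/s


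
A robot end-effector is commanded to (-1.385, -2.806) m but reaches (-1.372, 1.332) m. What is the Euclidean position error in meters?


dx = -1.372 - (-1.385) = 0.0130, dy = 1.332 - (-2.806) = 4.1380
err = sqrt(0.000169 + 17.123044) = 4.1380

4.1380 m


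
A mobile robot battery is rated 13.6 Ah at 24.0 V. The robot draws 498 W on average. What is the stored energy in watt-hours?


E = capacity * V = 13.6*24.0 = 326.4000

326.4000 Wh


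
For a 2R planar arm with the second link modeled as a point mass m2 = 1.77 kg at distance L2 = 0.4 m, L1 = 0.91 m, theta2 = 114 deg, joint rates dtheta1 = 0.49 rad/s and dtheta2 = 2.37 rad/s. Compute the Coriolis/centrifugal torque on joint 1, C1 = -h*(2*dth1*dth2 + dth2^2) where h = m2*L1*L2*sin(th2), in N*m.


h = m2*L1*L2*sin(th2) = 1.77*0.91*0.4*sin(114 deg) = 0.588579
C1 = -h*(2*0.49*2.37 + 2.37^2) = -0.588579*7.9395 = -4.6730

-4.6730 N*m


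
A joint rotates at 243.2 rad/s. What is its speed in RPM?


RPM = 243.2 * 60/(2*pi) = 2322.3889

2322.3889 RPM


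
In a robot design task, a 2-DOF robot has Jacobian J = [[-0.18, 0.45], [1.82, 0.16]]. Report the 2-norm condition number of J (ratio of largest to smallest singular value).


JJ^T eigenvalues: trace(JJ^T) = 3.5729, det(JJ^T) = det(J)^2 = 0.71876484
s_max^2 = (3.5729 + sqrt(9.89055505))/2 = 3.35891264
s_min^2 = (3.5729 - sqrt(9.89055505))/2 = 0.21398736
kappa = s_max/s_min = sqrt(3.35891264/0.21398736) = 3.9619

3.9619


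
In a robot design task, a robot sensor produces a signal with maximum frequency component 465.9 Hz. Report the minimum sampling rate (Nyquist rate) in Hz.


f_s,min = 2*f_max = 2*465.9 = 931.8000

931.8000 Hz


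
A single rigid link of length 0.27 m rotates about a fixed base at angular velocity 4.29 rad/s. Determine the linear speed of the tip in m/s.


v = L*omega = 0.27 * 4.29 = 1.1583

1.1583 m/s


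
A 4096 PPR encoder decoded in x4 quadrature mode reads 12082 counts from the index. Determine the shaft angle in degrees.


angle = counts * 360 / (PPR*4) = 12082 * 360 / 16384 = 265.4736

265.4736 degrees


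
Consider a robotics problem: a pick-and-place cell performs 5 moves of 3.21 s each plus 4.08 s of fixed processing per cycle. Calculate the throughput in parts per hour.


T_cycle = 5*3.21 + 4.08 = 20.1300 s
rate = 3600/T = 178.8376

178.8376 parts/hour


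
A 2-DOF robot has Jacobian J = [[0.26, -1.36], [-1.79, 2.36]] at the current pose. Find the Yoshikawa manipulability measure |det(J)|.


det(J) = 0.26*2.36 - (-1.36)*(-1.79) = -1.8208
|det(J)| = 1.8208

1.8208


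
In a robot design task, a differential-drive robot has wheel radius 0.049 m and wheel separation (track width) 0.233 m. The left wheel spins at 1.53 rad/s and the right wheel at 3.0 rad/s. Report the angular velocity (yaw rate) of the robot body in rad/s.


omega = r*(wR - wL)/L = 0.049*(3.0 - (1.53))/0.233 = 0.3091

0.3091 rad/s


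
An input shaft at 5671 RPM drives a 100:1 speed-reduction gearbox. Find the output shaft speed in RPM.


omega_out = omega_in / N = 5671 / 100 = 56.7100

56.7100 RPM


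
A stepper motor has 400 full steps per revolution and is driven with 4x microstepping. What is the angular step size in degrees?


step = 360/(400*4) = 360/1600 = 0.2250

0.2250 degrees


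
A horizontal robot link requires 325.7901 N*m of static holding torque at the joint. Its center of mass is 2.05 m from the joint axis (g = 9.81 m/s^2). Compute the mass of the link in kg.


m = tau / (g*L) = 325.7901 / (9.81 * 2.05) = 16.2000

16.2000 kg


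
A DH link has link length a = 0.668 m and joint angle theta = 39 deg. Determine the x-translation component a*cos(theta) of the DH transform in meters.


a*cos(theta) = 0.668*cos(39 deg) = 0.5191

0.5191 m


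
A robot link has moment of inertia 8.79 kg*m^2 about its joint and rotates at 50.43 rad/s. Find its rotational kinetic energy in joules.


KE = (1/2)*I*omega^2 = 0.5*8.79*50.43^2 = 11177.2976

11177.2976 J


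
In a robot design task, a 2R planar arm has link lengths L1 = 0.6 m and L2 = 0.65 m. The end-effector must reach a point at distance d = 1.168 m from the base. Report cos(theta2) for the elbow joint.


cos(th2) = (d^2 - L1^2 - L2^2)/(2*L1*L2) = (1.168^2 - 0.6^2 - 0.65^2)/(2*0.6*0.65) = 0.7458

0.7458


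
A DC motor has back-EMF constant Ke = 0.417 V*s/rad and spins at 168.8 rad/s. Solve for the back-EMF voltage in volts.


V_emf = Ke * omega = 0.417*168.8 = 70.3896

70.3896 V


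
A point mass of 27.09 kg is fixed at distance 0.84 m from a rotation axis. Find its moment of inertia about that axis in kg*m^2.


I = m*r^2 = 27.09*0.84^2 = 19.1147

19.1147 kg*m^2


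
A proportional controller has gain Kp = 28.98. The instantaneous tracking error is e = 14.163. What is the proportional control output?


u_P = Kp * e = 28.98 * 14.163 = 410.4437

410.4437


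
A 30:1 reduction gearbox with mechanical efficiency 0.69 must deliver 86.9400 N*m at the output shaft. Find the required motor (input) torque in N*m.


tau_in = tau_out / (N * eta) = 86.9400 / (30 * 0.69) = 4.2000

4.2000 N*m


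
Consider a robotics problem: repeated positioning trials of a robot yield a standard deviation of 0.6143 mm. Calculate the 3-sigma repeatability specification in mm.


repeatability = 3*sigma = 3*0.6143 = 1.8429

1.8429 mm


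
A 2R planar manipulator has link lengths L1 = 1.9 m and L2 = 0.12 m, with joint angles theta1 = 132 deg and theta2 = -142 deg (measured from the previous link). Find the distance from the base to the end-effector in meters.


x = L1*cos(th1) + L2*cos(th1+th2) = -1.153171
y = L1*sin(th1) + L2*sin(th1+th2) = 1.391137
d = sqrt(x^2 + y^2) = sqrt(1.329803 + 1.935262) = 1.8069

1.8069 m


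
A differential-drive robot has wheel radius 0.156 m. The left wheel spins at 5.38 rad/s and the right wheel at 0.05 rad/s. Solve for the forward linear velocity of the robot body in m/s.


v = r*(wR + wL)/2 = 0.156*(0.05 + 5.38)/2 = 0.4235

0.4235 m/s


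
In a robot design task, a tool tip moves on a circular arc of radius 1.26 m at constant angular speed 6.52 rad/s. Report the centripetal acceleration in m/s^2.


a_c = omega^2 * r = 6.52^2 * 1.26 = 53.5631

53.5631 m/s^2


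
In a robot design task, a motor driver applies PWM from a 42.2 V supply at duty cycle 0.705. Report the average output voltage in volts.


V_avg = V_supply * D = 42.2*0.705 = 29.7510

29.7510 V


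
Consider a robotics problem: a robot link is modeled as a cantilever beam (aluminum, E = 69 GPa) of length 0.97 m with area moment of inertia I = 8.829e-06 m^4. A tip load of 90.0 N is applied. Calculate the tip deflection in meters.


delta = F*L^3/(3*E*I) = 90.0*0.97^3/(3*6.900e+10*8.829e-06)
      = 82.14057/1827603 = 4.4944e-05

4.4944e-05 m


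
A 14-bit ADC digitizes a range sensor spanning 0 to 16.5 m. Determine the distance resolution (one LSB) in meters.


res = range / 2^n = 16.5/2^14 = 16.5/16384 = 0.0010

0.0010 m


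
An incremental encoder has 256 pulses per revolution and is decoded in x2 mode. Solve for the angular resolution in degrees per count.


resolution = 360 / (PPR * 2) = 360 / 512 = 0.7031

0.7031 degrees


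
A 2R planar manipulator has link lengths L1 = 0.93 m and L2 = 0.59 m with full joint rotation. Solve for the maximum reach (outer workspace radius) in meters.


r_max = L1 + L2 = 0.93 + 0.59 = 1.5200

1.5200 m


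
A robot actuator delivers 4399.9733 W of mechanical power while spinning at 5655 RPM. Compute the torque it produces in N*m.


omega = 5655 * 2*pi/60 = 592.190215 rad/s
tau = P / omega = 4399.9733 / 592.190215 = 7.4300

7.4300 N*m


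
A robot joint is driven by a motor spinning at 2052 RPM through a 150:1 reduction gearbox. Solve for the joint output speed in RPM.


omega_joint = omega_motor / N = 2052 / 150 = 13.6800

13.6800 RPM


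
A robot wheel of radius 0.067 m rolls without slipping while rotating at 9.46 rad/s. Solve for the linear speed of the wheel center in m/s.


v = omega * r = 9.46 * 0.067 = 0.6338

0.6338 m/s


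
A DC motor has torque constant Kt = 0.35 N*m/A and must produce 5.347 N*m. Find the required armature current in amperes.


I = tau / Kt = 5.347/0.35 = 15.2771

15.2771 A


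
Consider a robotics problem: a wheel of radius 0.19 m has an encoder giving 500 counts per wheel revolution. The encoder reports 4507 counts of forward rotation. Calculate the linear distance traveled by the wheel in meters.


revs = 4507/500 = 9.014000
d = revs * 2*pi*r = 9.014000 * 2*pi*0.19 = 10.7610

10.7610 m


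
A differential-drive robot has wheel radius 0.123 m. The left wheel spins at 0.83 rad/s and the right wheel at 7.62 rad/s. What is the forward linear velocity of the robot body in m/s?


v = r*(wR + wL)/2 = 0.123*(7.62 + 0.83)/2 = 0.5197

0.5197 m/s


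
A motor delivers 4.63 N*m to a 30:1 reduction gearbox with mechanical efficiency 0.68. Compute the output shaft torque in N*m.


tau_out = tau_in * N * eta = 4.63 * 30 * 0.68 = 94.4520

94.4520 N*m


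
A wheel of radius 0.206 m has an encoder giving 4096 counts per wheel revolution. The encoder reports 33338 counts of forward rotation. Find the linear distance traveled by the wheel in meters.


revs = 33338/4096 = 8.139160
d = revs * 2*pi*r = 8.139160 * 2*pi*0.206 = 10.5348

10.5348 m


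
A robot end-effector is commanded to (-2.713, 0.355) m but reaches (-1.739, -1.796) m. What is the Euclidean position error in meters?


dx = -1.739 - (-2.713) = 0.9740, dy = -1.796 - (0.355) = -2.1510
err = sqrt(0.948676 + 4.626801) = 2.3612

2.3612 m


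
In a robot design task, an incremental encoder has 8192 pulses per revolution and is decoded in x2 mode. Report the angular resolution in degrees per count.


resolution = 360 / (PPR * 2) = 360 / 16384 = 0.0220

0.0220 degrees


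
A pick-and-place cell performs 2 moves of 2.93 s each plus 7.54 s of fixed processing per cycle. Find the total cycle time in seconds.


T = 2*2.93 + 7.54 = 13.4000

13.4000 s


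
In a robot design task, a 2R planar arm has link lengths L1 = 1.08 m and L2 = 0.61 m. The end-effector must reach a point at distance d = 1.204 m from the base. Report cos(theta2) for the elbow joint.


cos(th2) = (d^2 - L1^2 - L2^2)/(2*L1*L2) = (1.204^2 - 1.08^2 - 0.61^2)/(2*1.08*0.61) = -0.0675

-0.0675


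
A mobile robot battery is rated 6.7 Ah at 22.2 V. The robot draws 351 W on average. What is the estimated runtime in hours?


E = 6.7*22.2 = 148.7400 Wh
t = E/P = 148.7400/351 = 0.4238

0.4238 hours


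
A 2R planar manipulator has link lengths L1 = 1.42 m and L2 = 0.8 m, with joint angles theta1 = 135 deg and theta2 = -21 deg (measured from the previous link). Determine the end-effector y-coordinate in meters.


y = L1*sin(th1) + L2*sin(th1+th2) = 1.42*sin(135 deg) + 0.8*sin(114 deg) = 1.7349

1.7349 m


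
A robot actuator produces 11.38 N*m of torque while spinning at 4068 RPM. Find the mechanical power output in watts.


omega = 4068 * 2*pi/60 = 425.999964 rad/s
P = tau * omega = 11.38 * 425.999964 = 4847.8796

4847.8796 W


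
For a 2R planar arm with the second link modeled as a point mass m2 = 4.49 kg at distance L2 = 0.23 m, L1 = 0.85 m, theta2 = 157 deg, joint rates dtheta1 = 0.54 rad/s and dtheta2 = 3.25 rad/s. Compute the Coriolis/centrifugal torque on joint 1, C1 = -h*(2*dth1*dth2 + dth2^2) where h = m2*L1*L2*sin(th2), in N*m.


h = m2*L1*L2*sin(th2) = 4.49*0.85*0.23*sin(157 deg) = 0.342982
C1 = -h*(2*0.54*3.25 + 3.25^2) = -0.342982*14.0725 = -4.8266

-4.8266 N*m


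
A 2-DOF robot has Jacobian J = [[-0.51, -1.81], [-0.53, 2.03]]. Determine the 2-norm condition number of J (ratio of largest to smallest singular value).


JJ^T eigenvalues: trace(JJ^T) = 7.9380, det(JJ^T) = det(J)^2 = 3.97842916
s_max^2 = (7.9380 + sqrt(47.09812736))/2 = 7.40040377
s_min^2 = (7.9380 - sqrt(47.09812736))/2 = 0.53759623
kappa = s_max/s_min = sqrt(7.40040377/0.53759623) = 3.7102

3.7102


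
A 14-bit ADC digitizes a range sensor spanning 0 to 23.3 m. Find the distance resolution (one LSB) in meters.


res = range / 2^n = 23.3/2^14 = 23.3/16384 = 0.0014

0.0014 m


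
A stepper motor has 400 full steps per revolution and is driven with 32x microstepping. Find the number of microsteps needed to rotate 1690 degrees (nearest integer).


step_size = 360/(400*32) = 360/12800 = 0.028125 deg
n = 1690/(360/12800) = 1690*12800/360 = 60088.8889 -> 60089

60089 steps


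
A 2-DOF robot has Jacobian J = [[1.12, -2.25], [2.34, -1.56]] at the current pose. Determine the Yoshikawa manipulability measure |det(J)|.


det(J) = 1.12*-1.56 - (-2.25)*(2.34) = 3.5178
|det(J)| = 3.5178

3.5178


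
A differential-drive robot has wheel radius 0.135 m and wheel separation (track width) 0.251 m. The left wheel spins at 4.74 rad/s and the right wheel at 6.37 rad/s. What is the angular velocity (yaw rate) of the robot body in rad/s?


omega = r*(wR - wL)/L = 0.135*(6.37 - (4.74))/0.251 = 0.8767

0.8767 rad/s


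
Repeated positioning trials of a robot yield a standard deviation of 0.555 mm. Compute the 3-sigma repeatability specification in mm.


repeatability = 3*sigma = 3*0.555 = 1.6650

1.6650 mm


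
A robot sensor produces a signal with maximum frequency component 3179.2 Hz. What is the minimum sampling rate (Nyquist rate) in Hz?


f_s,min = 2*f_max = 2*3179.2 = 6358.4000

6358.4000 Hz


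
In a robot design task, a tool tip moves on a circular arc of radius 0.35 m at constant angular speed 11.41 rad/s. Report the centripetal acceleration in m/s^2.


a_c = omega^2 * r = 11.41^2 * 0.35 = 45.5658

45.5658 m/s^2


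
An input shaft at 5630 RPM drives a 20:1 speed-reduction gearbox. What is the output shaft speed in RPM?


omega_out = omega_in / N = 5630 / 20 = 281.5000

281.5000 RPM


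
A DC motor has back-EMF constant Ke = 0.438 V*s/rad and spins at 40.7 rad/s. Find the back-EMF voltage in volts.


V_emf = Ke * omega = 0.438*40.7 = 17.8266

17.8266 V


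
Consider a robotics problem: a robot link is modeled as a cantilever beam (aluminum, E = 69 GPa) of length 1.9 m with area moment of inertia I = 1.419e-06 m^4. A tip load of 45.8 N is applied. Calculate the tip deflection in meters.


delta = F*L^3/(3*E*I) = 45.8*1.9^3/(3*6.900e+10*1.419e-06)
      = 314.1422/293733 = 0.0011

0.0011 m


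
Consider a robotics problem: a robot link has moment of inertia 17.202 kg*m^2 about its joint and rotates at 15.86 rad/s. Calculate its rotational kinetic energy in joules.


KE = (1/2)*I*omega^2 = 0.5*17.202*15.86^2 = 2163.4921

2163.4921 J


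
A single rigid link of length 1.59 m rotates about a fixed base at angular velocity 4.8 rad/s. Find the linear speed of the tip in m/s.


v = L*omega = 1.59 * 4.8 = 7.6320

7.6320 m/s


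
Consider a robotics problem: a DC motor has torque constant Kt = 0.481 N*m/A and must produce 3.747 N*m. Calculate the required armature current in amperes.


I = tau / Kt = 3.747/0.481 = 7.7900

7.7900 A


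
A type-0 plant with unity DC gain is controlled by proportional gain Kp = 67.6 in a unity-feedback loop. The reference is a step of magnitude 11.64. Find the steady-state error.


e_ss = R/(1 + Kp) = 11.64/(1 + 67.6) = 11.64/68.6000 = 0.1697

0.1697


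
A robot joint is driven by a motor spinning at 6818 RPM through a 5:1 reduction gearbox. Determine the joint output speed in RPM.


omega_joint = omega_motor / N = 6818 / 5 = 1363.6000

1363.6000 RPM


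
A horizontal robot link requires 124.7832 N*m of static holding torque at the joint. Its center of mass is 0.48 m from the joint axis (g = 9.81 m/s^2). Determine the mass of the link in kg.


m = tau / (g*L) = 124.7832 / (9.81 * 0.48) = 26.5000

26.5000 kg


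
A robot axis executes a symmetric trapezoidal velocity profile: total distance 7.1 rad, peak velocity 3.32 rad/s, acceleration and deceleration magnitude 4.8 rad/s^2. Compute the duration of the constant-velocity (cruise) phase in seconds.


t_acc = v/a = 0.691667 s, d_acc = v^2/(2a) = 1.148167 rad each
d_cruise = 7.1 - 2*1.148167 = 4.803666 rad
t_cruise = d_cruise/v = 4.803666/3.32 = 1.4469

1.4469 s


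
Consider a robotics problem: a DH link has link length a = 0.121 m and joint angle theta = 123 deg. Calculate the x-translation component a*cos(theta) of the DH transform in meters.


a*cos(theta) = 0.121*cos(123 deg) = -0.0659

-0.0659 m


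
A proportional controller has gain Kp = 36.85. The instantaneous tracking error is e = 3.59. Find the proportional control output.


u_P = Kp * e = 36.85 * 3.59 = 132.2915

132.2915


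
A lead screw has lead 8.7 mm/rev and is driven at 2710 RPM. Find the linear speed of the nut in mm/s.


v = lead * (RPM/60) = 8.7*2710/60 = 392.9500

392.9500 mm/s


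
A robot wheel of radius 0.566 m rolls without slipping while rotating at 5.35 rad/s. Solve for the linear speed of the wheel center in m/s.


v = omega * r = 5.35 * 0.566 = 3.0281

3.0281 m/s


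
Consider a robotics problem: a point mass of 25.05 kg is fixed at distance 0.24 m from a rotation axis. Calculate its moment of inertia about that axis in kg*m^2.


I = m*r^2 = 25.05*0.24^2 = 1.4429

1.4429 kg*m^2


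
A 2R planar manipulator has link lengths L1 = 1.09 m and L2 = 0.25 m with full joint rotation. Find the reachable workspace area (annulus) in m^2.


r_max = L1 + L2 = 1.3400, r_min = |L1 - L2| = 0.8400
A = pi*(r_max^2 - r_min^2) = pi*(1.7956 - 0.7056) = 3.4243

3.4243 m^2
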